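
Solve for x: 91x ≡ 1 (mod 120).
91

gcd(91, 120) = 1, so the inverse exists.
Extended Euclidean algorithm on (120, 91):
120 = 1 × 91 + 29  ⟹  29 = (1)·120 + (-1)·91
91 = 3 × 29 + 4  ⟹  4 = (-3)·120 + (4)·91
29 = 7 × 4 + 1  ⟹  1 = (22)·120 + (-29)·91
So (-29)·91 ≡ 1 (mod 120), i.e. 91^(-1) ≡ -29 ≡ 91 (mod 120).
Check: 91 × 91 = 8281 ≡ 1 (mod 120)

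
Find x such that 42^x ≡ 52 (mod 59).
57

Baby-step giant-step with step n = ⌈√59⌉ = 8.
Baby steps 42^j mod 59 (j:value) for j=0..7: 0:1, 1:42, 2:53, 3:43, 4:36, 5:37, 6:20, 7:14.
Giant-step multiplier: 42^(-8) ≡ 42^(58-8) = 42^50 ≡ 29 (mod 59).
Giant steps γ_i = 52·29^i mod 59: γ_0=52, γ_1=33, γ_2=13, γ_3=23, γ_4=18, γ_5=50, γ_6=34, γ_7=42 (in table at j=1).
x = i·n + j = 7·8 + 1 = 57.
Check: 42^57 ≡ 52 (mod 59).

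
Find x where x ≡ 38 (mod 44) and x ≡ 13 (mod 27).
742

Using Chinese Remainder Theorem:
M = 44 × 27 = 1188
M1 = 27, M2 = 44
y1 = 27^(-1) mod 44 = 31
y2 = 44^(-1) mod 27 = 8
x = (38×27×31 + 13×44×8) mod 1188 = 742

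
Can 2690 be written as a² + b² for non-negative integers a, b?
17² + 49² (a=17, b=49)

Factorization: 2690 = 2 × 5 × 269
By Fermat: n is sum of two squares iff every prime p ≡ 3 (mod 4) appears to even power.
All primes ≡ 3 (mod 4) appear to even power.
Search a = 0, 1, 2, … for 2690 - a² a perfect square: first hit at a = 17: 2690 - 289 = 2401 = 49².
2690 = 17² + 49² = 289 + 2401 ✓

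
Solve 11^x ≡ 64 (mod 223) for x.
174

Baby-step giant-step with step n = ⌈√223⌉ = 15.
Baby steps 11^j mod 223 (j:value) for j=0..14: 0:1, 1:11, 2:121, 3:216, 4:146, 5:45, 6:49, 7:93, 8:131, 9:103, 10:18, 11:198, 12:171, 13:97, 14:175.
Giant-step multiplier: 11^(-15) ≡ 11^(222-15) = 11^207 ≡ 155 (mod 223).
Giant steps γ_i = 64·155^i mod 223: γ_0=64, γ_1=108, γ_2=15, γ_3=95, γ_4=7, γ_5=193, γ_6=33, γ_7=209, γ_8=60, γ_9=157, γ_10=28, γ_11=103 (in table at j=9).
x = i·n + j = 11·15 + 9 = 174.
Check: 11^174 ≡ 64 (mod 223).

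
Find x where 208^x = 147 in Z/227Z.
148

Baby-step giant-step with step n = ⌈√227⌉ = 16.
Baby steps 208^j mod 227 (j:value) for j=0..15: 0:1, 1:208, 2:134, 3:178, 4:23, 5:17, 6:131, 7:8, 8:75, 9:164, 10:62, 11:184, 12:136, 13:140, 14:64, 15:146.
Giant-step multiplier: 208^(-16) ≡ 208^(226-16) = 208^210 ≡ 59 (mod 227).
Giant steps γ_i = 147·59^i mod 227: γ_0=147, γ_1=47, γ_2=49, γ_3=167, γ_4=92, γ_5=207, γ_6=182, γ_7=69, γ_8=212, γ_9=23 (in table at j=4).
x = i·n + j = 9·16 + 4 = 148.
Check: 208^148 ≡ 147 (mod 227).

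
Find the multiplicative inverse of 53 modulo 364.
261

gcd(53, 364) = 1, so the inverse exists.
Extended Euclidean algorithm on (364, 53):
364 = 6 × 53 + 46  ⟹  46 = (1)·364 + (-6)·53
53 = 1 × 46 + 7  ⟹  7 = (-1)·364 + (7)·53
46 = 6 × 7 + 4  ⟹  4 = (7)·364 + (-48)·53
7 = 1 × 4 + 3  ⟹  3 = (-8)·364 + (55)·53
4 = 1 × 3 + 1  ⟹  1 = (15)·364 + (-103)·53
So (-103)·53 ≡ 1 (mod 364), i.e. 53^(-1) ≡ -103 ≡ 261 (mod 364).
Check: 53 × 261 = 13833 ≡ 1 (mod 364)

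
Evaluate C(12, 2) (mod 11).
0

Using Lucas' theorem:
Write n=12 and k=2 in base 11:
n in base 11: [1, 1]
k in base 11: [0, 2]
C(12,2) mod 11 = ∏ C(n_i, k_i) mod 11
Digit binomials (mod 11): C(1,0) = 1; C(1,2) = 0 (k_i > n_i)
Product: 1 × 0 = 0 ≡ 0 (mod 11)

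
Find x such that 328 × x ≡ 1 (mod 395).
112

gcd(328, 395) = 1, so the inverse exists.
Extended Euclidean algorithm on (395, 328):
395 = 1 × 328 + 67  ⟹  67 = (1)·395 + (-1)·328
328 = 4 × 67 + 60  ⟹  60 = (-4)·395 + (5)·328
67 = 1 × 60 + 7  ⟹  7 = (5)·395 + (-6)·328
60 = 8 × 7 + 4  ⟹  4 = (-44)·395 + (53)·328
7 = 1 × 4 + 3  ⟹  3 = (49)·395 + (-59)·328
4 = 1 × 3 + 1  ⟹  1 = (-93)·395 + (112)·328
So (112)·328 ≡ 1 (mod 395), i.e. 328^(-1) ≡ 112 (mod 395).
Check: 328 × 112 = 36736 ≡ 1 (mod 395)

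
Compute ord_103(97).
51

103 is prime, so ord(97) divides φ(103) = 102.
Divisors of 102: 1, 2, 3, 6, 17, 34, 51, 102.
Repeated squaring: 97^1 ≡ 97, 97^2 ≡ 36, 97^4 ≡ 60, 97^8 ≡ 98, 97^16 ≡ 25, 97^32 ≡ 7, 97^64 ≡ 49 (mod 103).
Test 97^d mod 103 for each divisor d in increasing order:
97^1 ≡ 97
97^2 ≡ 36
97^3 = 97^2·97^1 ≡ 93
97^6 = 97^4·97^2 ≡ 100
97^17 = 97^16·97^1 ≡ 56
97^34 = 97^32·97^2 ≡ 46
97^51 = 97^32·97^16·97^2·97^1 ≡ 1  ← first divisor giving 1
The order is 51.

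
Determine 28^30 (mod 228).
64

Repeated squaring. Binary of 30 = 11110.
28^1 ≡ 28 (mod 228); 28^2 ≡ 100 (mod 228); 28^4 ≡ 196 (mod 228); 28^8 ≡ 112 (mod 228); 28^16 ≡ 4 (mod 228)
28^30 = 28^2 × 28^4 × 28^8 × 28^16 ≡ 64 (mod 228)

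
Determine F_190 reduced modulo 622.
253

Matrix identity: Q^n = [[F_(n+1), F_n], [F_n, F_(n-1)]] with Q = [[1,1],[1,0]].
n = 190 = 10111110₂. Square-and-multiply, entries mod 622:
Q^1 = [[1,1],[1,0]]
Q^2 = (Q^1)² = [[2,1],[1,1]]
Q^5 = (Q^2)²·Q = [[8,5],[5,3]]
Q^11 = (Q^5)²·Q = [[144,89],[89,55]]
Q^23 = (Q^11)²·Q = [[340,45],[45,295]]
Q^47 = (Q^23)²·Q = [[30,67],[67,585]]
Q^95 = (Q^47)²·Q = [[566,413],[413,153]]
Q^190 = (Q^95)² = [[167,253],[253,536]]
F_190 mod 622 = Q^190[0][1] = 253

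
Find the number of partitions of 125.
3163127352

p(n) counts ways to write n as a sum of positive integers (order ignored).
Euler's pentagonal recurrence: p(k) = p(k-1) + p(k-2) - p(k-5) - p(k-7) + p(k-12) + p(k-15) - ... (offsets j(3j∓1)/2, signs ++--, p(0)=1, p(<0)=0).
DP table for k = 0..124: p(0)=1, p(1)=1, p(2)=2, p(3)=3, p(4)=5, p(5)=7, p(6)=11, p(7)=15, p(8)=22, p(9)=30, p(10)=42, p(11)=56, p(12)=77, p(13)=101, p(14)=135, p(15)=176, p(16)=231, p(17)=297, p(18)=385, p(19)=490, p(20)=627, p(21)=792, p(22)=1002, p(23)=1255, p(24)=1575, p(25)=1958, p(26)=2436, p(27)=3010, p(28)=3718, p(29)=4565, p(30)=5604, p(31)=6842, p(32)=8349, p(33)=10143, p(34)=12310, p(35)=14883, p(36)=17977, p(37)=21637, p(38)=26015, p(39)=31185, p(40)=37338, p(41)=44583, p(42)=53174, p(43)=63261, p(44)=75175, p(45)=89134, p(46)=105558, p(47)=124754, p(48)=147273, p(49)=173525, p(50)=204226, p(51)=239943, p(52)=281589, p(53)=329931, p(54)=386155, p(55)=451276, p(56)=526823, p(57)=614154, p(58)=715220, p(59)=831820, p(60)=966467, p(61)=1121505, p(62)=1300156, p(63)=1505499, p(64)=1741630, p(65)=2012558, p(66)=2323520, p(67)=2679689, p(68)=3087735, p(69)=3554345, p(70)=4087968, p(71)=4697205, p(72)=5392783, p(73)=6185689, p(74)=7089500, p(75)=8118264, p(76)=9289091, p(77)=10619863, p(78)=12132164, p(79)=13848650, p(80)=15796476, p(81)=18004327, p(82)=20506255, p(83)=23338469, p(84)=26543660, p(85)=30167357, p(86)=34262962, p(87)=38887673, p(88)=44108109, p(89)=49995925, p(90)=56634173, p(91)=64112359, p(92)=72533807, p(93)=82010177, p(94)=92669720, p(95)=104651419, p(96)=118114304, p(97)=133230930, p(98)=150198136, p(99)=169229875, p(100)=190569292, p(101)=214481126, p(102)=241265379, p(103)=271248950, p(104)=304801365, p(105)=342325709, p(106)=384276336, p(107)=431149389, p(108)=483502844, p(109)=541946240, p(110)=607163746, p(111)=679903203, p(112)=761002156, p(113)=851376628, p(114)=952050665, p(115)=1064144451, p(116)=1188908248, p(117)=1327710076, p(118)=1482074143, p(119)=1653668665, p(120)=1844349560, p(121)=2056148051, p(122)=2291320912, p(123)=2552338241, p(124)=2841940500.
Final step: p(125) = p(124) + p(123) - p(120) - p(118) + p(113) + p(110) - p(103) - p(99) + p(90) + p(85) - p(74) - p(68) + p(55) + p(48) - p(33) - p(25) + p(8)
= 2841940500 + 2552338241 - 1844349560 - 1482074143 + 851376628 + 607163746 - 271248950 - 169229875 + 56634173 + 30167357 - 7089500 - 3087735 + 451276 + 147273 - 10143 - 1958 + 22
= 3163127352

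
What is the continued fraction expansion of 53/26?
[2; 26]

Euclidean algorithm steps:
53 = 2 × 26 + 1
26 = 26 × 1 + 0
Continued fraction: [2; 26]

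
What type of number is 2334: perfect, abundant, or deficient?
abundant

Proper divisors of 2334: sum = 1 + 2 + 3 + 6 + 389 + 778 + 1167 = 2346
Since 2346 > 2334, 2334 is abundant.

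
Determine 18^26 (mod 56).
16

Repeated squaring. Binary of 26 = 11010.
18^1 ≡ 18 (mod 56); 18^2 ≡ 44 (mod 56); 18^4 ≡ 32 (mod 56); 18^8 ≡ 16 (mod 56); 18^16 ≡ 32 (mod 56)
18^26 = 18^2 × 18^8 × 18^16 ≡ 16 (mod 56)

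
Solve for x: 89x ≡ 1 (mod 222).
5

gcd(89, 222) = 1, so the inverse exists.
Extended Euclidean algorithm on (222, 89):
222 = 2 × 89 + 44  ⟹  44 = (1)·222 + (-2)·89
89 = 2 × 44 + 1  ⟹  1 = (-2)·222 + (5)·89
So (5)·89 ≡ 1 (mod 222), i.e. 89^(-1) ≡ 5 (mod 222).
Check: 89 × 5 = 445 ≡ 1 (mod 222)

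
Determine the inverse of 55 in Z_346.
151

gcd(55, 346) = 1, so the inverse exists.
Extended Euclidean algorithm on (346, 55):
346 = 6 × 55 + 16  ⟹  16 = (1)·346 + (-6)·55
55 = 3 × 16 + 7  ⟹  7 = (-3)·346 + (19)·55
16 = 2 × 7 + 2  ⟹  2 = (7)·346 + (-44)·55
7 = 3 × 2 + 1  ⟹  1 = (-24)·346 + (151)·55
So (151)·55 ≡ 1 (mod 346), i.e. 55^(-1) ≡ 151 (mod 346).
Check: 55 × 151 = 8305 ≡ 1 (mod 346)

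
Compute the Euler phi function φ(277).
276

277 = 277
φ(n) = n × ∏(1 - 1/p) for each prime p dividing n
φ(277) = 277 × (1 - 1/277) = 276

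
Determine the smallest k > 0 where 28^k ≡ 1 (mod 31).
15

31 is prime, so ord(28) divides φ(31) = 30.
Divisors of 30: 1, 2, 3, 5, 6, 10, 15, 30.
Repeated squaring: 28^1 ≡ 28, 28^2 ≡ 9, 28^4 ≡ 19, 28^8 ≡ 20, 28^16 ≡ 28 (mod 31).
Test 28^d mod 31 for each divisor d in increasing order:
28^1 ≡ 28
28^2 ≡ 9
28^3 = 28^2·28^1 ≡ 4
28^5 = 28^4·28^1 ≡ 5
28^6 = 28^4·28^2 ≡ 16
28^10 = 28^8·28^2 ≡ 25
28^15 = 28^8·28^4·28^2·28^1 ≡ 1  ← first divisor giving 1
The order is 15.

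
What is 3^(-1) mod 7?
5

gcd(3, 7) = 1, so the inverse exists.
Extended Euclidean algorithm on (7, 3):
7 = 2 × 3 + 1  ⟹  1 = (1)·7 + (-2)·3
So (-2)·3 ≡ 1 (mod 7), i.e. 3^(-1) ≡ -2 ≡ 5 (mod 7).
Check: 3 × 5 = 15 ≡ 1 (mod 7)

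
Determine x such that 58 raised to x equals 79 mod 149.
21

Baby-step giant-step with step n = ⌈√149⌉ = 13.
Baby steps 58^j mod 149 (j:value) for j=0..12: 0:1, 1:58, 2:86, 3:71, 4:95, 5:146, 6:124, 7:40, 8:85, 9:13, 10:9, 11:75, 12:29.
Giant-step multiplier: 58^(-13) ≡ 58^(148-13) = 58^135 ≡ 52 (mod 149).
Giant steps γ_i = 79·52^i mod 149: γ_0=79, γ_1=85 (in table at j=8).
x = i·n + j = 1·13 + 8 = 21.
Check: 58^21 ≡ 79 (mod 149).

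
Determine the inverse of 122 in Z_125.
83

gcd(122, 125) = 1, so the inverse exists.
Extended Euclidean algorithm on (125, 122):
125 = 1 × 122 + 3  ⟹  3 = (1)·125 + (-1)·122
122 = 40 × 3 + 2  ⟹  2 = (-40)·125 + (41)·122
3 = 1 × 2 + 1  ⟹  1 = (41)·125 + (-42)·122
So (-42)·122 ≡ 1 (mod 125), i.e. 122^(-1) ≡ -42 ≡ 83 (mod 125).
Check: 122 × 83 = 10126 ≡ 1 (mod 125)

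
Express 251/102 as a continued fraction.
[2; 2, 5, 1, 7]

Euclidean algorithm steps:
251 = 2 × 102 + 47
102 = 2 × 47 + 8
47 = 5 × 8 + 7
8 = 1 × 7 + 1
7 = 7 × 1 + 0
Continued fraction: [2; 2, 5, 1, 7]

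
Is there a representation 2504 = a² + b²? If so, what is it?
2² + 50² (a=2, b=50)

Factorization: 2504 = 2^3 × 313
By Fermat: n is sum of two squares iff every prime p ≡ 3 (mod 4) appears to even power.
All primes ≡ 3 (mod 4) appear to even power.
Search a = 0, 1, 2, … for 2504 - a² a perfect square: first hit at a = 2: 2504 - 4 = 2500 = 50².
2504 = 2² + 50² = 4 + 2500 ✓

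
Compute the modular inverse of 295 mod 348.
151

gcd(295, 348) = 1, so the inverse exists.
Extended Euclidean algorithm on (348, 295):
348 = 1 × 295 + 53  ⟹  53 = (1)·348 + (-1)·295
295 = 5 × 53 + 30  ⟹  30 = (-5)·348 + (6)·295
53 = 1 × 30 + 23  ⟹  23 = (6)·348 + (-7)·295
30 = 1 × 23 + 7  ⟹  7 = (-11)·348 + (13)·295
23 = 3 × 7 + 2  ⟹  2 = (39)·348 + (-46)·295
7 = 3 × 2 + 1  ⟹  1 = (-128)·348 + (151)·295
So (151)·295 ≡ 1 (mod 348), i.e. 295^(-1) ≡ 151 (mod 348).
Check: 295 × 151 = 44545 ≡ 1 (mod 348)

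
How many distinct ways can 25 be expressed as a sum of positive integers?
1958

p(n) counts ways to write n as a sum of positive integers (order ignored).
Euler's pentagonal recurrence: p(k) = p(k-1) + p(k-2) - p(k-5) - p(k-7) + p(k-12) + p(k-15) - ... (offsets j(3j∓1)/2, signs ++--, p(0)=1, p(<0)=0).
DP table for k = 0..24: p(0)=1, p(1)=1, p(2)=2, p(3)=3, p(4)=5, p(5)=7, p(6)=11, p(7)=15, p(8)=22, p(9)=30, p(10)=42, p(11)=56, p(12)=77, p(13)=101, p(14)=135, p(15)=176, p(16)=231, p(17)=297, p(18)=385, p(19)=490, p(20)=627, p(21)=792, p(22)=1002, p(23)=1255, p(24)=1575.
Final step: p(25) = p(24) + p(23) - p(20) - p(18) + p(13) + p(10) - p(3)
= 1575 + 1255 - 627 - 385 + 101 + 42 - 3
= 1958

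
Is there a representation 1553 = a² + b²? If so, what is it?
23² + 32² (a=23, b=32)

Factorization: 1553 = 1553
By Fermat: n is sum of two squares iff every prime p ≡ 3 (mod 4) appears to even power.
All primes ≡ 3 (mod 4) appear to even power.
Search a = 0, 1, 2, … for 1553 - a² a perfect square: first hit at a = 23: 1553 - 529 = 1024 = 32².
1553 = 23² + 32² = 529 + 1024 ✓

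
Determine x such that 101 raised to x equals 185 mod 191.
85

Baby-step giant-step with step n = ⌈√191⌉ = 14.
Baby steps 101^j mod 191 (j:value) for j=0..13: 0:1, 1:101, 2:78, 3:47, 4:163, 5:37, 6:108, 7:21, 8:20, 9:110, 10:32, 11:176, 12:13, 13:167.
Giant-step multiplier: 101^(-14) ≡ 101^(190-14) = 101^176 ≡ 68 (mod 191).
Giant steps γ_i = 185·68^i mod 191: γ_0=185, γ_1=165, γ_2=142, γ_3=106, γ_4=141, γ_5=38, γ_6=101 (in table at j=1).
x = i·n + j = 6·14 + 1 = 85.
Check: 101^85 ≡ 185 (mod 191).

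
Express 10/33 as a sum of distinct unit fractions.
1/4 + 1/19 + 1/2508

Greedy algorithm:
10/33: ceiling(33/10) = 4, use 1/4
7/132: ceiling(132/7) = 19, use 1/19
1/2508: ceiling(2508/1) = 2508, use 1/2508
Result: 10/33 = 1/4 + 1/19 + 1/2508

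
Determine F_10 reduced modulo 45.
10

Matrix identity: Q^n = [[F_(n+1), F_n], [F_n, F_(n-1)]] with Q = [[1,1],[1,0]].
n = 10 = 1010₂. Square-and-multiply, entries mod 45:
Q^1 = [[1,1],[1,0]]
Q^2 = (Q^1)² = [[2,1],[1,1]]
Q^5 = (Q^2)²·Q = [[8,5],[5,3]]
Q^10 = (Q^5)² = [[44,10],[10,34]]
F_10 mod 45 = Q^10[0][1] = 10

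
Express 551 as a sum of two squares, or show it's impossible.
Not possible

Factorization: 551 = 19 × 29
By Fermat: n is sum of two squares iff every prime p ≡ 3 (mod 4) appears to even power.
Prime(s) ≡ 3 (mod 4) with odd exponent: [(19, 1)]
Therefore 551 cannot be expressed as a² + b².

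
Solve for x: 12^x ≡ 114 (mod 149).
120

Baby-step giant-step with step n = ⌈√149⌉ = 13.
Baby steps 12^j mod 149 (j:value) for j=0..12: 0:1, 1:12, 2:144, 3:89, 4:25, 5:2, 6:24, 7:139, 8:29, 9:50, 10:4, 11:48, 12:129.
Giant-step multiplier: 12^(-13) ≡ 12^(148-13) = 12^135 ≡ 18 (mod 149).
Giant steps γ_i = 114·18^i mod 149: γ_0=114, γ_1=115, γ_2=133, γ_3=10, γ_4=31, γ_5=111, γ_6=61, γ_7=55, γ_8=96, γ_9=89 (in table at j=3).
x = i·n + j = 9·13 + 3 = 120.
Check: 12^120 ≡ 114 (mod 149).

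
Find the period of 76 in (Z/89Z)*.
88

89 is prime, so ord(76) divides φ(89) = 88.
Divisors of 88: 1, 2, 4, 8, 11, 22, 44, 88.
Repeated squaring: 76^1 ≡ 76, 76^2 ≡ 80, 76^4 ≡ 81, 76^8 ≡ 64, 76^16 ≡ 2, 76^32 ≡ 4, 76^64 ≡ 16 (mod 89).
Test 76^d mod 89 for each divisor d in increasing order:
76^1 ≡ 76
76^2 ≡ 80
76^4 ≡ 81
76^8 ≡ 64
76^11 = 76^8·76^2·76^1 ≡ 12
76^22 = 76^16·76^4·76^2 ≡ 55
76^44 = 76^32·76^8·76^4 ≡ 88
76^88 = 76^64·76^16·76^8 ≡ 1  ← first divisor giving 1
The order is 88.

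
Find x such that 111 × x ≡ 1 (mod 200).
191

gcd(111, 200) = 1, so the inverse exists.
Extended Euclidean algorithm on (200, 111):
200 = 1 × 111 + 89  ⟹  89 = (1)·200 + (-1)·111
111 = 1 × 89 + 22  ⟹  22 = (-1)·200 + (2)·111
89 = 4 × 22 + 1  ⟹  1 = (5)·200 + (-9)·111
So (-9)·111 ≡ 1 (mod 200), i.e. 111^(-1) ≡ -9 ≡ 191 (mod 200).
Check: 111 × 191 = 21201 ≡ 1 (mod 200)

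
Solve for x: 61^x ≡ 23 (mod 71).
55

Baby-step giant-step with step n = ⌈√71⌉ = 9.
Baby steps 61^j mod 71 (j:value) for j=0..8: 0:1, 1:61, 2:29, 3:65, 4:60, 5:39, 6:36, 7:66, 8:50.
Giant-step multiplier: 61^(-9) ≡ 61^(70-9) = 61^61 ≡ 47 (mod 71).
Giant steps γ_i = 23·47^i mod 71: γ_0=23, γ_1=16, γ_2=42, γ_3=57, γ_4=52, γ_5=30, γ_6=61 (in table at j=1).
x = i·n + j = 6·9 + 1 = 55.
Check: 61^55 ≡ 23 (mod 71).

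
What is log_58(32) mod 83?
13

Baby-step giant-step with step n = ⌈√83⌉ = 10.
Baby steps 58^j mod 83 (j:value) for j=0..9: 0:1, 1:58, 2:44, 3:62, 4:27, 5:72, 6:26, 7:14, 8:65, 9:35.
Giant-step multiplier: 58^(-10) ≡ 58^(82-10) = 58^72 ≡ 59 (mod 83).
Giant steps γ_i = 32·59^i mod 83: γ_0=32, γ_1=62 (in table at j=3).
x = i·n + j = 1·10 + 3 = 13.
Check: 58^13 ≡ 32 (mod 83).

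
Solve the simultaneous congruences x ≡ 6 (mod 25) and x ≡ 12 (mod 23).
81

Using Chinese Remainder Theorem:
M = 25 × 23 = 575
M1 = 23, M2 = 25
y1 = 23^(-1) mod 25 = 12
y2 = 25^(-1) mod 23 = 12
x = (6×23×12 + 12×25×12) mod 575 = 81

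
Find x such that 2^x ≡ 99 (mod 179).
53

Baby-step giant-step with step n = ⌈√179⌉ = 14.
Baby steps 2^j mod 179 (j:value) for j=0..13: 0:1, 1:2, 2:4, 3:8, 4:16, 5:32, 6:64, 7:128, 8:77, 9:154, 10:129, 11:79, 12:158, 13:137.
Giant-step multiplier: 2^(-14) ≡ 2^(178-14) = 2^164 ≡ 49 (mod 179).
Giant steps γ_i = 99·49^i mod 179: γ_0=99, γ_1=18, γ_2=166, γ_3=79 (in table at j=11).
x = i·n + j = 3·14 + 11 = 53.
Check: 2^53 ≡ 99 (mod 179).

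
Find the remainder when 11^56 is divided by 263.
17

Repeated squaring. Binary of 56 = 111000.
11^1 ≡ 11 (mod 263); 11^2 ≡ 121 (mod 263); 11^4 ≡ 176 (mod 263); 11^8 ≡ 205 (mod 263); 11^16 ≡ 208 (mod 263); 11^32 ≡ 132 (mod 263)
11^56 = 11^8 × 11^16 × 11^32 ≡ 17 (mod 263)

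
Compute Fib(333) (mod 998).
850

Matrix identity: Q^n = [[F_(n+1), F_n], [F_n, F_(n-1)]] with Q = [[1,1],[1,0]].
n = 333 = 101001101₂. Square-and-multiply, entries mod 998:
Q^1 = [[1,1],[1,0]]
Q^2 = (Q^1)² = [[2,1],[1,1]]
Q^5 = (Q^2)²·Q = [[8,5],[5,3]]
Q^10 = (Q^5)² = [[89,55],[55,34]]
Q^20 = (Q^10)² = [[966,777],[777,189]]
Q^41 = (Q^20)²·Q = [[198,963],[963,233]]
Q^83 = (Q^41)²·Q = [[394,509],[509,883]]
Q^166 = (Q^83)² = [[147,295],[295,850]]
Q^333 = (Q^166)²·Q = [[555,850],[850,703]]
F_333 mod 998 = Q^333[0][1] = 850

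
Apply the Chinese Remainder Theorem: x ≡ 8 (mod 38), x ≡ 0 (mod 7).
84

Using Chinese Remainder Theorem:
M = 38 × 7 = 266
M1 = 7, M2 = 38
y1 = 7^(-1) mod 38 = 11
y2 = 38^(-1) mod 7 = 5
x = (8×7×11 + 0×38×5) mod 266 = 84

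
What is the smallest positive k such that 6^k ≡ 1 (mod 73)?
36

73 is prime, so ord(6) divides φ(73) = 72.
Divisors of 72: 1, 2, 3, 4, 6, 8, 9, 12, 18, 24, 36, 72.
Repeated squaring: 6^1 ≡ 6, 6^2 ≡ 36, 6^4 ≡ 55, 6^8 ≡ 32, 6^16 ≡ 2, 6^32 ≡ 4, 6^64 ≡ 16 (mod 73).
Test 6^d mod 73 for each divisor d in increasing order:
6^1 ≡ 6
6^2 ≡ 36
6^3 = 6^2·6^1 ≡ 70
6^4 ≡ 55
6^6 = 6^4·6^2 ≡ 9
6^8 ≡ 32
6^9 = 6^8·6^1 ≡ 46
6^12 = 6^8·6^4 ≡ 8
6^18 = 6^16·6^2 ≡ 72
6^24 = 6^16·6^8 ≡ 64
6^36 = 6^32·6^4 ≡ 1  ← first divisor giving 1
The order is 36.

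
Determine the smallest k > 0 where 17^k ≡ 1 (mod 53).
26

53 is prime, so ord(17) divides φ(53) = 52.
Divisors of 52: 1, 2, 4, 13, 26, 52.
Repeated squaring: 17^1 ≡ 17, 17^2 ≡ 24, 17^4 ≡ 46, 17^8 ≡ 49, 17^16 ≡ 16, 17^32 ≡ 44 (mod 53).
Test 17^d mod 53 for each divisor d in increasing order:
17^1 ≡ 17
17^2 ≡ 24
17^4 ≡ 46
17^13 = 17^8·17^4·17^1 ≡ 52
17^26 = 17^16·17^8·17^2 ≡ 1  ← first divisor giving 1
The order is 26.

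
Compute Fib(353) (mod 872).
621

Matrix identity: Q^n = [[F_(n+1), F_n], [F_n, F_(n-1)]] with Q = [[1,1],[1,0]].
n = 353 = 101100001₂. Square-and-multiply, entries mod 872:
Q^1 = [[1,1],[1,0]]
Q^2 = (Q^1)² = [[2,1],[1,1]]
Q^5 = (Q^2)²·Q = [[8,5],[5,3]]
Q^11 = (Q^5)²·Q = [[144,89],[89,55]]
Q^22 = (Q^11)² = [[753,271],[271,482]]
Q^44 = (Q^22)² = [[402,709],[709,565]]
Q^88 = (Q^44)² = [[693,211],[211,482]]
Q^176 = (Q^88)² = [[698,277],[277,421]]
Q^353 = (Q^176)²·Q = [[152,621],[621,403]]
F_353 mod 872 = Q^353[0][1] = 621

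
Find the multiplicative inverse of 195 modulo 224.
139

gcd(195, 224) = 1, so the inverse exists.
Extended Euclidean algorithm on (224, 195):
224 = 1 × 195 + 29  ⟹  29 = (1)·224 + (-1)·195
195 = 6 × 29 + 21  ⟹  21 = (-6)·224 + (7)·195
29 = 1 × 21 + 8  ⟹  8 = (7)·224 + (-8)·195
21 = 2 × 8 + 5  ⟹  5 = (-20)·224 + (23)·195
8 = 1 × 5 + 3  ⟹  3 = (27)·224 + (-31)·195
5 = 1 × 3 + 2  ⟹  2 = (-47)·224 + (54)·195
3 = 1 × 2 + 1  ⟹  1 = (74)·224 + (-85)·195
So (-85)·195 ≡ 1 (mod 224), i.e. 195^(-1) ≡ -85 ≡ 139 (mod 224).
Check: 195 × 139 = 27105 ≡ 1 (mod 224)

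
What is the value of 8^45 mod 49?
22

Repeated squaring. Binary of 45 = 101101.
8^1 ≡ 8 (mod 49); 8^2 ≡ 15 (mod 49); 8^4 ≡ 29 (mod 49); 8^8 ≡ 8 (mod 49); 8^16 ≡ 15 (mod 49); 8^32 ≡ 29 (mod 49)
8^45 = 8^1 × 8^4 × 8^8 × 8^32 ≡ 22 (mod 49)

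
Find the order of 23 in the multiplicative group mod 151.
30

151 is prime, so ord(23) divides φ(151) = 150.
Divisors of 150: 1, 2, 3, 5, 6, 10, 15, 25, 30, 50, 75, 150.
Repeated squaring: 23^1 ≡ 23, 23^2 ≡ 76, 23^4 ≡ 38, 23^8 ≡ 85, 23^16 ≡ 128, 23^32 ≡ 76, 23^64 ≡ 38, 23^128 ≡ 85 (mod 151).
Test 23^d mod 151 for each divisor d in increasing order:
23^1 ≡ 23
23^2 ≡ 76
23^3 = 23^2·23^1 ≡ 87
23^5 = 23^4·23^1 ≡ 119
23^6 = 23^4·23^2 ≡ 19
23^10 = 23^8·23^2 ≡ 118
23^15 = 23^8·23^4·23^2·23^1 ≡ 150
23^25 = 23^16·23^8·23^1 ≡ 33
23^30 = 23^16·23^8·23^4·23^2 ≡ 1  ← first divisor giving 1
The order is 30.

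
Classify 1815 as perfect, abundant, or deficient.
deficient

Proper divisors of 1815: sum = 1 + 3 + 5 + 11 + 15 + 33 + 55 + 121 + 165 + 363 + 605 = 1377
Since 1377 < 1815, 1815 is deficient.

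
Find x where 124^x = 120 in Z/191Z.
116

Baby-step giant-step with step n = ⌈√191⌉ = 14.
Baby steps 124^j mod 191 (j:value) for j=0..13: 0:1, 1:124, 2:96, 3:62, 4:48, 5:31, 6:24, 7:111, 8:12, 9:151, 10:6, 11:171, 12:3, 13:181.
Giant-step multiplier: 124^(-14) ≡ 124^(190-14) = 124^176 ≡ 128 (mod 191).
Giant steps γ_i = 120·128^i mod 191: γ_0=120, γ_1=80, γ_2=117, γ_3=78, γ_4=52, γ_5=162, γ_6=108, γ_7=72, γ_8=48 (in table at j=4).
x = i·n + j = 8·14 + 4 = 116.
Check: 124^116 ≡ 120 (mod 191).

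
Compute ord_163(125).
18

163 is prime, so ord(125) divides φ(163) = 162.
Divisors of 162: 1, 2, 3, 6, 9, 18, 27, 54, 81, 162.
Repeated squaring: 125^1 ≡ 125, 125^2 ≡ 140, 125^4 ≡ 40, 125^8 ≡ 133, 125^16 ≡ 85, 125^32 ≡ 53, 125^64 ≡ 38, 125^128 ≡ 140 (mod 163).
Test 125^d mod 163 for each divisor d in increasing order:
125^1 ≡ 125
125^2 ≡ 140
125^3 = 125^2·125^1 ≡ 59
125^6 = 125^4·125^2 ≡ 58
125^9 = 125^8·125^1 ≡ 162
125^18 = 125^16·125^2 ≡ 1  ← first divisor giving 1
The order is 18.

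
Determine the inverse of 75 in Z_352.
291

gcd(75, 352) = 1, so the inverse exists.
Extended Euclidean algorithm on (352, 75):
352 = 4 × 75 + 52  ⟹  52 = (1)·352 + (-4)·75
75 = 1 × 52 + 23  ⟹  23 = (-1)·352 + (5)·75
52 = 2 × 23 + 6  ⟹  6 = (3)·352 + (-14)·75
23 = 3 × 6 + 5  ⟹  5 = (-10)·352 + (47)·75
6 = 1 × 5 + 1  ⟹  1 = (13)·352 + (-61)·75
So (-61)·75 ≡ 1 (mod 352), i.e. 75^(-1) ≡ -61 ≡ 291 (mod 352).
Check: 75 × 291 = 21825 ≡ 1 (mod 352)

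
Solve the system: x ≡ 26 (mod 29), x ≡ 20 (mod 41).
635

Using Chinese Remainder Theorem:
M = 29 × 41 = 1189
M1 = 41, M2 = 29
y1 = 41^(-1) mod 29 = 17
y2 = 29^(-1) mod 41 = 17
x = (26×41×17 + 20×29×17) mod 1189 = 635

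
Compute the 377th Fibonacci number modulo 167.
142

Matrix identity: Q^n = [[F_(n+1), F_n], [F_n, F_(n-1)]] with Q = [[1,1],[1,0]].
n = 377 = 101111001₂. Square-and-multiply, entries mod 167:
Q^1 = [[1,1],[1,0]]
Q^2 = (Q^1)² = [[2,1],[1,1]]
Q^5 = (Q^2)²·Q = [[8,5],[5,3]]
Q^11 = (Q^5)²·Q = [[144,89],[89,55]]
Q^23 = (Q^11)²·Q = [[109,100],[100,9]]
Q^47 = (Q^23)²·Q = [[114,4],[4,110]]
Q^94 = (Q^47)² = [[153,61],[61,92]]
Q^188 = (Q^94)² = [[76,82],[82,161]]
Q^377 = (Q^188)²·Q = [[37,142],[142,62]]
F_377 mod 167 = Q^377[0][1] = 142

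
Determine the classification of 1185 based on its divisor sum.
deficient

Proper divisors of 1185: sum = 1 + 3 + 5 + 15 + 79 + 237 + 395 = 735
Since 735 < 1185, 1185 is deficient.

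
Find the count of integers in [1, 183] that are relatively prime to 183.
120

183 = 3 × 61
φ(n) = n × ∏(1 - 1/p) for each prime p dividing n
φ(183) = 183 × (1 - 1/3) × (1 - 1/61) = 120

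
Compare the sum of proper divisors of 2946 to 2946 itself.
abundant

Proper divisors of 2946: sum = 1 + 2 + 3 + 6 + 491 + 982 + 1473 = 2958
Since 2958 > 2946, 2946 is abundant.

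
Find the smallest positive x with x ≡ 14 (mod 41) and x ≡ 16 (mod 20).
96

Using Chinese Remainder Theorem:
M = 41 × 20 = 820
M1 = 20, M2 = 41
y1 = 20^(-1) mod 41 = 39
y2 = 41^(-1) mod 20 = 1
x = (14×20×39 + 16×41×1) mod 820 = 96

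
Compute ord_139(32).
138

139 is prime, so ord(32) divides φ(139) = 138.
Divisors of 138: 1, 2, 3, 6, 23, 46, 69, 138.
Repeated squaring: 32^1 ≡ 32, 32^2 ≡ 51, 32^4 ≡ 99, 32^8 ≡ 71, 32^16 ≡ 37, 32^32 ≡ 118, 32^64 ≡ 24, 32^128 ≡ 20 (mod 139).
Test 32^d mod 139 for each divisor d in increasing order:
32^1 ≡ 32
32^2 ≡ 51
32^3 = 32^2·32^1 ≡ 103
32^6 = 32^4·32^2 ≡ 45
32^23 = 32^16·32^4·32^2·32^1 ≡ 43
32^46 = 32^32·32^8·32^4·32^2 ≡ 42
32^69 = 32^64·32^4·32^1 ≡ 138
32^138 = 32^128·32^8·32^2 ≡ 1  ← first divisor giving 1
The order is 138.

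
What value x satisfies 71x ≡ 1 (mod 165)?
86

gcd(71, 165) = 1, so the inverse exists.
Extended Euclidean algorithm on (165, 71):
165 = 2 × 71 + 23  ⟹  23 = (1)·165 + (-2)·71
71 = 3 × 23 + 2  ⟹  2 = (-3)·165 + (7)·71
23 = 11 × 2 + 1  ⟹  1 = (34)·165 + (-79)·71
So (-79)·71 ≡ 1 (mod 165), i.e. 71^(-1) ≡ -79 ≡ 86 (mod 165).
Check: 71 × 86 = 6106 ≡ 1 (mod 165)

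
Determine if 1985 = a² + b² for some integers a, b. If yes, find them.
7² + 44² (a=7, b=44)

Factorization: 1985 = 5 × 397
By Fermat: n is sum of two squares iff every prime p ≡ 3 (mod 4) appears to even power.
All primes ≡ 3 (mod 4) appear to even power.
Search a = 0, 1, 2, … for 1985 - a² a perfect square: first hit at a = 7: 1985 - 49 = 1936 = 44².
1985 = 7² + 44² = 49 + 1936 ✓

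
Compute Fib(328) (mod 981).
330

Matrix identity: Q^n = [[F_(n+1), F_n], [F_n, F_(n-1)]] with Q = [[1,1],[1,0]].
n = 328 = 101001000₂. Square-and-multiply, entries mod 981:
Q^1 = [[1,1],[1,0]]
Q^2 = (Q^1)² = [[2,1],[1,1]]
Q^5 = (Q^2)²·Q = [[8,5],[5,3]]
Q^10 = (Q^5)² = [[89,55],[55,34]]
Q^20 = (Q^10)² = [[155,879],[879,257]]
Q^41 = (Q^20)²·Q = [[253,94],[94,159]]
Q^82 = (Q^41)² = [[251,469],[469,763]]
Q^164 = (Q^82)² = [[434,762],[762,653]]
Q^328 = (Q^164)² = [[877,330],[330,547]]
F_328 mod 981 = Q^328[0][1] = 330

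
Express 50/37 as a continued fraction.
[1; 2, 1, 5, 2]

Euclidean algorithm steps:
50 = 1 × 37 + 13
37 = 2 × 13 + 11
13 = 1 × 11 + 2
11 = 5 × 2 + 1
2 = 2 × 1 + 0
Continued fraction: [1; 2, 1, 5, 2]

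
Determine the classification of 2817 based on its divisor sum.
deficient

Proper divisors of 2817: sum = 1 + 3 + 9 + 313 + 939 = 1265
Since 1265 < 2817, 2817 is deficient.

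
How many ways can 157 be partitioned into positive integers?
80630964769

p(n) counts ways to write n as a sum of positive integers (order ignored).
Euler's pentagonal recurrence: p(k) = p(k-1) + p(k-2) - p(k-5) - p(k-7) + p(k-12) + p(k-15) - ... (offsets j(3j∓1)/2, signs ++--, p(0)=1, p(<0)=0).
DP table for k = 0..156: p(0)=1, p(1)=1, p(2)=2, p(3)=3, p(4)=5, p(5)=7, p(6)=11, p(7)=15, p(8)=22, p(9)=30, p(10)=42, p(11)=56, p(12)=77, p(13)=101, p(14)=135, p(15)=176, p(16)=231, p(17)=297, p(18)=385, p(19)=490, p(20)=627, p(21)=792, p(22)=1002, p(23)=1255, p(24)=1575, p(25)=1958, p(26)=2436, p(27)=3010, p(28)=3718, p(29)=4565, p(30)=5604, p(31)=6842, p(32)=8349, p(33)=10143, p(34)=12310, p(35)=14883, p(36)=17977, p(37)=21637, p(38)=26015, p(39)=31185, p(40)=37338, p(41)=44583, p(42)=53174, p(43)=63261, p(44)=75175, p(45)=89134, p(46)=105558, p(47)=124754, p(48)=147273, p(49)=173525, p(50)=204226, p(51)=239943, p(52)=281589, p(53)=329931, p(54)=386155, p(55)=451276, p(56)=526823, p(57)=614154, p(58)=715220, p(59)=831820, p(60)=966467, p(61)=1121505, p(62)=1300156, p(63)=1505499, p(64)=1741630, p(65)=2012558, p(66)=2323520, p(67)=2679689, p(68)=3087735, p(69)=3554345, p(70)=4087968, p(71)=4697205, p(72)=5392783, p(73)=6185689, p(74)=7089500, p(75)=8118264, p(76)=9289091, p(77)=10619863, p(78)=12132164, p(79)=13848650, p(80)=15796476, p(81)=18004327, p(82)=20506255, p(83)=23338469, p(84)=26543660, p(85)=30167357, p(86)=34262962, p(87)=38887673, p(88)=44108109, p(89)=49995925, p(90)=56634173, p(91)=64112359, p(92)=72533807, p(93)=82010177, p(94)=92669720, p(95)=104651419, p(96)=118114304, p(97)=133230930, p(98)=150198136, p(99)=169229875, p(100)=190569292, p(101)=214481126, p(102)=241265379, p(103)=271248950, p(104)=304801365, p(105)=342325709, p(106)=384276336, p(107)=431149389, p(108)=483502844, p(109)=541946240, p(110)=607163746, p(111)=679903203, p(112)=761002156, p(113)=851376628, p(114)=952050665, p(115)=1064144451, p(116)=1188908248, p(117)=1327710076, p(118)=1482074143, p(119)=1653668665, p(120)=1844349560, p(121)=2056148051, p(122)=2291320912, p(123)=2552338241, p(124)=2841940500, p(125)=3163127352, p(126)=3519222692, p(127)=3913864295, p(128)=4351078600, p(129)=4835271870, p(130)=5371315400, p(131)=5964539504, p(132)=6620830889, p(133)=7346629512, p(134)=8149040695, p(135)=9035836076, p(136)=10015581680, p(137)=11097645016, p(138)=12292341831, p(139)=13610949895, p(140)=15065878135, p(141)=16670689208, p(142)=18440293320, p(143)=20390982757, p(144)=22540654445, p(145)=24908858009, p(146)=27517052599, p(147)=30388671978, p(148)=33549419497, p(149)=37027355200, p(150)=40853235313, p(151)=45060624582, p(152)=49686288421, p(153)=54770336324, p(154)=60356673280, p(155)=66493182097, p(156)=73232243759.
Final step: p(157) = p(156) + p(155) - p(152) - p(150) + p(145) + p(142) - p(135) - p(131) + p(122) + p(117) - p(106) - p(100) + p(87) + p(80) - p(65) - p(57) + p(40) + p(31) - p(12) - p(2)
= 73232243759 + 66493182097 - 49686288421 - 40853235313 + 24908858009 + 18440293320 - 9035836076 - 5964539504 + 2291320912 + 1327710076 - 384276336 - 190569292 + 38887673 + 15796476 - 2012558 - 614154 + 37338 + 6842 - 77 - 2
= 80630964769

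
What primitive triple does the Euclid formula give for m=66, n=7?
(4307, 924, 4405)

Euclid's formula: a = m² - n², b = 2mn, c = m² + n²
m = 66, n = 7
a = 66² - 7² = 4356 - 49 = 4307
b = 2 × 66 × 7 = 924
c = 66² + 7² = 4356 + 49 = 4405
Verification: 4307² + 924² = 18550249 + 853776 = 19404025 = 4405² ✓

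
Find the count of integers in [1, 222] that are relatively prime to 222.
72

222 = 2 × 3 × 37
φ(n) = n × ∏(1 - 1/p) for each prime p dividing n
φ(222) = 222 × (1 - 1/2) × (1 - 1/3) × (1 - 1/37) = 72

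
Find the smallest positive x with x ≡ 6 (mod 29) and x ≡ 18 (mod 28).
354

Using Chinese Remainder Theorem:
M = 29 × 28 = 812
M1 = 28, M2 = 29
y1 = 28^(-1) mod 29 = 28
y2 = 29^(-1) mod 28 = 1
x = (6×28×28 + 18×29×1) mod 812 = 354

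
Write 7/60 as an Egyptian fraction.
1/9 + 1/180

Greedy algorithm:
7/60: ceiling(60/7) = 9, use 1/9
1/180: ceiling(180/1) = 180, use 1/180
Result: 7/60 = 1/9 + 1/180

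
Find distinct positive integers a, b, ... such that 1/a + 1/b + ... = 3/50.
1/17 + 1/850

Greedy algorithm:
3/50: ceiling(50/3) = 17, use 1/17
1/850: ceiling(850/1) = 850, use 1/850
Result: 3/50 = 1/17 + 1/850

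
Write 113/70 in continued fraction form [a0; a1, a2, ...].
[1; 1, 1, 1, 1, 2, 5]

Euclidean algorithm steps:
113 = 1 × 70 + 43
70 = 1 × 43 + 27
43 = 1 × 27 + 16
27 = 1 × 16 + 11
16 = 1 × 11 + 5
11 = 2 × 5 + 1
5 = 5 × 1 + 0
Continued fraction: [1; 1, 1, 1, 1, 2, 5]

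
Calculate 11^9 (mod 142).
61

Repeated squaring. Binary of 9 = 1001.
11^1 ≡ 11 (mod 142); 11^2 ≡ 121 (mod 142); 11^4 ≡ 15 (mod 142); 11^8 ≡ 83 (mod 142)
11^9 = 11^1 × 11^8 ≡ 61 (mod 142)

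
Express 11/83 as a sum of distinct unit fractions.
1/8 + 1/133 + 1/88312

Greedy algorithm:
11/83: ceiling(83/11) = 8, use 1/8
5/664: ceiling(664/5) = 133, use 1/133
1/88312: ceiling(88312/1) = 88312, use 1/88312
Result: 11/83 = 1/8 + 1/133 + 1/88312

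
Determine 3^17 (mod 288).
99

Repeated squaring. Binary of 17 = 10001.
3^1 ≡ 3 (mod 288); 3^2 ≡ 9 (mod 288); 3^4 ≡ 81 (mod 288); 3^8 ≡ 225 (mod 288); 3^16 ≡ 225 (mod 288)
3^17 = 3^1 × 3^16 ≡ 99 (mod 288)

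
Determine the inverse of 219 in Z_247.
97

gcd(219, 247) = 1, so the inverse exists.
Extended Euclidean algorithm on (247, 219):
247 = 1 × 219 + 28  ⟹  28 = (1)·247 + (-1)·219
219 = 7 × 28 + 23  ⟹  23 = (-7)·247 + (8)·219
28 = 1 × 23 + 5  ⟹  5 = (8)·247 + (-9)·219
23 = 4 × 5 + 3  ⟹  3 = (-39)·247 + (44)·219
5 = 1 × 3 + 2  ⟹  2 = (47)·247 + (-53)·219
3 = 1 × 2 + 1  ⟹  1 = (-86)·247 + (97)·219
So (97)·219 ≡ 1 (mod 247), i.e. 219^(-1) ≡ 97 (mod 247).
Check: 219 × 97 = 21243 ≡ 1 (mod 247)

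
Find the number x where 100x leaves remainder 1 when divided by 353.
293

gcd(100, 353) = 1, so the inverse exists.
Extended Euclidean algorithm on (353, 100):
353 = 3 × 100 + 53  ⟹  53 = (1)·353 + (-3)·100
100 = 1 × 53 + 47  ⟹  47 = (-1)·353 + (4)·100
53 = 1 × 47 + 6  ⟹  6 = (2)·353 + (-7)·100
47 = 7 × 6 + 5  ⟹  5 = (-15)·353 + (53)·100
6 = 1 × 5 + 1  ⟹  1 = (17)·353 + (-60)·100
So (-60)·100 ≡ 1 (mod 353), i.e. 100^(-1) ≡ -60 ≡ 293 (mod 353).
Check: 100 × 293 = 29300 ≡ 1 (mod 353)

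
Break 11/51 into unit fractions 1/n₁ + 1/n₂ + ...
1/5 + 1/64 + 1/16320

Greedy algorithm:
11/51: ceiling(51/11) = 5, use 1/5
4/255: ceiling(255/4) = 64, use 1/64
1/16320: ceiling(16320/1) = 16320, use 1/16320
Result: 11/51 = 1/5 + 1/64 + 1/16320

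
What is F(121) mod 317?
18

Matrix identity: Q^n = [[F_(n+1), F_n], [F_n, F_(n-1)]] with Q = [[1,1],[1,0]].
n = 121 = 1111001₂. Square-and-multiply, entries mod 317:
Q^1 = [[1,1],[1,0]]
Q^3 = (Q^1)²·Q = [[3,2],[2,1]]
Q^7 = (Q^3)²·Q = [[21,13],[13,8]]
Q^15 = (Q^7)²·Q = [[36,293],[293,60]]
Q^30 = (Q^15)² = [[287,232],[232,55]]
Q^60 = (Q^30)² = [[200,94],[94,106]]
Q^121 = (Q^60)²·Q = [[252,18],[18,234]]
F_121 mod 317 = Q^121[0][1] = 18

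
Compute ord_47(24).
23

47 is prime, so ord(24) divides φ(47) = 46.
Divisors of 46: 1, 2, 23, 46.
Repeated squaring: 24^1 ≡ 24, 24^2 ≡ 12, 24^4 ≡ 3, 24^8 ≡ 9, 24^16 ≡ 34, 24^32 ≡ 28 (mod 47).
Test 24^d mod 47 for each divisor d in increasing order:
24^1 ≡ 24
24^2 ≡ 12
24^23 = 24^16·24^4·24^2·24^1 ≡ 1  ← first divisor giving 1
The order is 23.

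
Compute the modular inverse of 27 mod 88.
75

gcd(27, 88) = 1, so the inverse exists.
Extended Euclidean algorithm on (88, 27):
88 = 3 × 27 + 7  ⟹  7 = (1)·88 + (-3)·27
27 = 3 × 7 + 6  ⟹  6 = (-3)·88 + (10)·27
7 = 1 × 6 + 1  ⟹  1 = (4)·88 + (-13)·27
So (-13)·27 ≡ 1 (mod 88), i.e. 27^(-1) ≡ -13 ≡ 75 (mod 88).
Check: 27 × 75 = 2025 ≡ 1 (mod 88)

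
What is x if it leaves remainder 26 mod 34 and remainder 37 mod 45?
1522

Using Chinese Remainder Theorem:
M = 34 × 45 = 1530
M1 = 45, M2 = 34
y1 = 45^(-1) mod 34 = 31
y2 = 34^(-1) mod 45 = 4
x = (26×45×31 + 37×34×4) mod 1530 = 1522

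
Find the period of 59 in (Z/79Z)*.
78

79 is prime, so ord(59) divides φ(79) = 78.
Divisors of 78: 1, 2, 3, 6, 13, 26, 39, 78.
Repeated squaring: 59^1 ≡ 59, 59^2 ≡ 5, 59^4 ≡ 25, 59^8 ≡ 72, 59^16 ≡ 49, 59^32 ≡ 31, 59^64 ≡ 13 (mod 79).
Test 59^d mod 79 for each divisor d in increasing order:
59^1 ≡ 59
59^2 ≡ 5
59^3 = 59^2·59^1 ≡ 58
59^6 = 59^4·59^2 ≡ 46
59^13 = 59^8·59^4·59^1 ≡ 24
59^26 = 59^16·59^8·59^2 ≡ 23
59^39 = 59^32·59^4·59^2·59^1 ≡ 78
59^78 = 59^64·59^8·59^4·59^2 ≡ 1  ← first divisor giving 1
The order is 78.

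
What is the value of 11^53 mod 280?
51

Repeated squaring. Binary of 53 = 110101.
11^1 ≡ 11 (mod 280); 11^2 ≡ 121 (mod 280); 11^4 ≡ 81 (mod 280); 11^8 ≡ 121 (mod 280); 11^16 ≡ 81 (mod 280); 11^32 ≡ 121 (mod 280)
11^53 = 11^1 × 11^4 × 11^16 × 11^32 ≡ 51 (mod 280)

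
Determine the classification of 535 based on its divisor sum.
deficient

Proper divisors of 535: sum = 1 + 5 + 107 = 113
Since 113 < 535, 535 is deficient.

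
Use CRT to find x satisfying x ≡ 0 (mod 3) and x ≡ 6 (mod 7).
6

Using Chinese Remainder Theorem:
M = 3 × 7 = 21
M1 = 7, M2 = 3
y1 = 7^(-1) mod 3 = 1
y2 = 3^(-1) mod 7 = 5
x = (0×7×1 + 6×3×5) mod 21 = 6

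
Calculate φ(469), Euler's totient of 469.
396

469 = 7 × 67
φ(n) = n × ∏(1 - 1/p) for each prime p dividing n
φ(469) = 469 × (1 - 1/7) × (1 - 1/67) = 396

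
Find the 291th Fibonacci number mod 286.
232

Matrix identity: Q^n = [[F_(n+1), F_n], [F_n, F_(n-1)]] with Q = [[1,1],[1,0]].
n = 291 = 100100011₂. Square-and-multiply, entries mod 286:
Q^1 = [[1,1],[1,0]]
Q^2 = (Q^1)² = [[2,1],[1,1]]
Q^4 = (Q^2)² = [[5,3],[3,2]]
Q^9 = (Q^4)²·Q = [[55,34],[34,21]]
Q^18 = (Q^9)² = [[177,10],[10,167]]
Q^36 = (Q^18)² = [[255,8],[8,247]]
Q^72 = (Q^36)² = [[167,12],[12,155]]
Q^145 = (Q^72)²·Q = [[151,5],[5,146]]
Q^291 = (Q^145)²·Q = [[1,232],[232,55]]
F_291 mod 286 = Q^291[0][1] = 232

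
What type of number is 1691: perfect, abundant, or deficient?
deficient

Proper divisors of 1691: sum = 1 + 19 + 89 = 109
Since 109 < 1691, 1691 is deficient.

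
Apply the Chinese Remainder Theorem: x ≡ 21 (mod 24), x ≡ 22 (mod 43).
237

Using Chinese Remainder Theorem:
M = 24 × 43 = 1032
M1 = 43, M2 = 24
y1 = 43^(-1) mod 24 = 19
y2 = 24^(-1) mod 43 = 9
x = (21×43×19 + 22×24×9) mod 1032 = 237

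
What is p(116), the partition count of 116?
1188908248

p(n) counts ways to write n as a sum of positive integers (order ignored).
Euler's pentagonal recurrence: p(k) = p(k-1) + p(k-2) - p(k-5) - p(k-7) + p(k-12) + p(k-15) - ... (offsets j(3j∓1)/2, signs ++--, p(0)=1, p(<0)=0).
DP table for k = 0..115: p(0)=1, p(1)=1, p(2)=2, p(3)=3, p(4)=5, p(5)=7, p(6)=11, p(7)=15, p(8)=22, p(9)=30, p(10)=42, p(11)=56, p(12)=77, p(13)=101, p(14)=135, p(15)=176, p(16)=231, p(17)=297, p(18)=385, p(19)=490, p(20)=627, p(21)=792, p(22)=1002, p(23)=1255, p(24)=1575, p(25)=1958, p(26)=2436, p(27)=3010, p(28)=3718, p(29)=4565, p(30)=5604, p(31)=6842, p(32)=8349, p(33)=10143, p(34)=12310, p(35)=14883, p(36)=17977, p(37)=21637, p(38)=26015, p(39)=31185, p(40)=37338, p(41)=44583, p(42)=53174, p(43)=63261, p(44)=75175, p(45)=89134, p(46)=105558, p(47)=124754, p(48)=147273, p(49)=173525, p(50)=204226, p(51)=239943, p(52)=281589, p(53)=329931, p(54)=386155, p(55)=451276, p(56)=526823, p(57)=614154, p(58)=715220, p(59)=831820, p(60)=966467, p(61)=1121505, p(62)=1300156, p(63)=1505499, p(64)=1741630, p(65)=2012558, p(66)=2323520, p(67)=2679689, p(68)=3087735, p(69)=3554345, p(70)=4087968, p(71)=4697205, p(72)=5392783, p(73)=6185689, p(74)=7089500, p(75)=8118264, p(76)=9289091, p(77)=10619863, p(78)=12132164, p(79)=13848650, p(80)=15796476, p(81)=18004327, p(82)=20506255, p(83)=23338469, p(84)=26543660, p(85)=30167357, p(86)=34262962, p(87)=38887673, p(88)=44108109, p(89)=49995925, p(90)=56634173, p(91)=64112359, p(92)=72533807, p(93)=82010177, p(94)=92669720, p(95)=104651419, p(96)=118114304, p(97)=133230930, p(98)=150198136, p(99)=169229875, p(100)=190569292, p(101)=214481126, p(102)=241265379, p(103)=271248950, p(104)=304801365, p(105)=342325709, p(106)=384276336, p(107)=431149389, p(108)=483502844, p(109)=541946240, p(110)=607163746, p(111)=679903203, p(112)=761002156, p(113)=851376628, p(114)=952050665, p(115)=1064144451.
Final step: p(116) = p(115) + p(114) - p(111) - p(109) + p(104) + p(101) - p(94) - p(90) + p(81) + p(76) - p(65) - p(59) + p(46) + p(39) - p(24) - p(16)
= 1064144451 + 952050665 - 679903203 - 541946240 + 304801365 + 214481126 - 92669720 - 56634173 + 18004327 + 9289091 - 2012558 - 831820 + 105558 + 31185 - 1575 - 231
= 1188908248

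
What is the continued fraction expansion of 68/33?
[2; 16, 2]

Euclidean algorithm steps:
68 = 2 × 33 + 2
33 = 16 × 2 + 1
2 = 2 × 1 + 0
Continued fraction: [2; 16, 2]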